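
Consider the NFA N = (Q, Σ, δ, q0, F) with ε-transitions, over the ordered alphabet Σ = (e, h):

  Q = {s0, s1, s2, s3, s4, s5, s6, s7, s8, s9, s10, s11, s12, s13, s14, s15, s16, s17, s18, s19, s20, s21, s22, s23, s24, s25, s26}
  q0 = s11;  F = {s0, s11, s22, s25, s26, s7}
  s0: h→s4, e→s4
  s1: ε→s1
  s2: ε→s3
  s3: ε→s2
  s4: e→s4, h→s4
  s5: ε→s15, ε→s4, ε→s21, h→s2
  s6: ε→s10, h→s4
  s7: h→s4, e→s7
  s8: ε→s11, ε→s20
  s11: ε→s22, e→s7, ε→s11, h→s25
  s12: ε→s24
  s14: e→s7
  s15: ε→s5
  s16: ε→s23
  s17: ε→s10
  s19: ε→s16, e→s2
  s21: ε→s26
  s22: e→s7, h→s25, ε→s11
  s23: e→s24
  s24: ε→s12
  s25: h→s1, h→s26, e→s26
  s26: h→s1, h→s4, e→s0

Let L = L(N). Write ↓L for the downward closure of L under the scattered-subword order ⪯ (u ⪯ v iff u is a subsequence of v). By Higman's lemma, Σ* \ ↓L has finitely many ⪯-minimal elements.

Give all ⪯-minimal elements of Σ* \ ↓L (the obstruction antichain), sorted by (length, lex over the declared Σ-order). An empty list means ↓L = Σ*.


min(Σ*\↓L) = [eh, hhh, heee, hhee].

|Q|=27, |F|=6, |δ|=40 (19 ε).
min D↑ (6 st, q0=0, F={3}): 0:e→1,h→2 1:e→1,h→3 2:e→4,h→4 3:e→3,h→3 4:e→5,h→3 5:e→3,h→3.
'eh': run [8, 5, 2] end={s1,s4} rej; 2/2 single-dels accept.
'hhh': run [8, 5, 4, 2] end={s1,s4} rej; 3/3 del acc.
'heee': run [8, 5, 4, 2, 1] end={s4} — reject; 4/4 deletions ∈↓L.
'hhee': run [8, 5, 4, 2, 1] end={s4} rej; 4/4 deletions ∈↓L.
4 minimals (antichain).


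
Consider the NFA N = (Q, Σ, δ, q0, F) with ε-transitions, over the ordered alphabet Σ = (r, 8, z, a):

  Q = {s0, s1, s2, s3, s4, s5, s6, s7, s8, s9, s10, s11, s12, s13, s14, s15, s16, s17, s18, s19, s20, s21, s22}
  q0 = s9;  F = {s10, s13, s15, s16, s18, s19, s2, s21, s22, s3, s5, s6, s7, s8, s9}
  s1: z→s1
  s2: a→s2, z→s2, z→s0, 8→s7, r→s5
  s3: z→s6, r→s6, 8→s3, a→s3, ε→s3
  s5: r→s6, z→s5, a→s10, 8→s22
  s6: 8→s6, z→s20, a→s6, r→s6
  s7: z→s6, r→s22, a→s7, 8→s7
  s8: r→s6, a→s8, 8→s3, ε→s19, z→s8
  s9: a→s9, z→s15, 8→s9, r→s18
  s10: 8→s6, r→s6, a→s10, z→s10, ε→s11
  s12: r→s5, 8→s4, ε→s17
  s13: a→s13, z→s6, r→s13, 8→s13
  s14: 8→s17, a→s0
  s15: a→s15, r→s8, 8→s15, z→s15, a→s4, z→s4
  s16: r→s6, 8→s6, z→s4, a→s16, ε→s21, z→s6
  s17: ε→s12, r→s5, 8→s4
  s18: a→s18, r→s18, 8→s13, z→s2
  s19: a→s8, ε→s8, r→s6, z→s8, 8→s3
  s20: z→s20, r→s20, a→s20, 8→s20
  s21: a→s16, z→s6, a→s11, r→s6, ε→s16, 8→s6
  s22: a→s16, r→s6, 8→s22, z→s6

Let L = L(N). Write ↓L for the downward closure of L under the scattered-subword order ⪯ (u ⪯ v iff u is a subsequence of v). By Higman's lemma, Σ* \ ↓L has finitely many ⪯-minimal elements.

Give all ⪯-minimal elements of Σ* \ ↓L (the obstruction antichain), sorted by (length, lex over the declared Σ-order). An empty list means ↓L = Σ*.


Antichain: [r8zz, zrrz, rzra8z].

|Q|=23, |F|=15, |δ|=84 (8 ε).
min D↑ (14 st, q0=0, F={10}): 0:r→1,8→0,z→2,a→0 1:r→1,8→3,z→4,a→1 2:r→5,8→2,z→2,a→2 3:r→3,8→3,z→6,a→3 4:r→7,8→8,z→4,a→4 5:r→6,8→9,z→5,a→5 6:r→6,8→6,z→10,a→6 7:r→6,8→11,z→7,a→12 8:r→11,8→8,z→6,a→8 9:r→6,8→9,z→6,a→9 10:r→10,8→10,z→10,a→10 11:r→6,8→11,z→6,a→13 12:r→6,8→6,z→12,a→12 13:r→6,8→6,z→6,a→13 (ε-aug+det+¬).
'r8zz': run [19, 17, 10, 3, 1] end={s20} rej; 4/4 del acc.
'zrrz': run [19, 16, 12, 2, 1] end={s20} — reject; 4/4 single-dels accept.
'rzra8z': N↓-sim [19, 17, 15, 9, 7, 2, 1] end={s20} — reject; 6/6 single-dels accept.
3 obstructions.


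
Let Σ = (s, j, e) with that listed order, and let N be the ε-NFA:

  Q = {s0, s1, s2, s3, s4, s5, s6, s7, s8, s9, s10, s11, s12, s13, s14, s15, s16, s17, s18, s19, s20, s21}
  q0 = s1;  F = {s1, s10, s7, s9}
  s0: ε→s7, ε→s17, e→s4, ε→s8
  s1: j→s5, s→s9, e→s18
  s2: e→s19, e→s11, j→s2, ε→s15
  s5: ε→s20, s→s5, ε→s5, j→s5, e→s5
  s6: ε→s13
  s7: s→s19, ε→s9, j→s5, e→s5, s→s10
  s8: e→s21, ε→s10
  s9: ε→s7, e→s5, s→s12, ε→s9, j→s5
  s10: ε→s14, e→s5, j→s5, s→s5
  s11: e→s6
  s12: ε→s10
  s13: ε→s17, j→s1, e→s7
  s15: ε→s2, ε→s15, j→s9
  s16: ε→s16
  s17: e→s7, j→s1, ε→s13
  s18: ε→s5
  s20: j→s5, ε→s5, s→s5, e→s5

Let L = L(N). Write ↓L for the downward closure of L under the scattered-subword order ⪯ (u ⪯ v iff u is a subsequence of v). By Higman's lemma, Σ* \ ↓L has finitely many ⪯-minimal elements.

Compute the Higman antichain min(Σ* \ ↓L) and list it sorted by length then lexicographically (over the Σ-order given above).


|Q|=22, |F|=4, |δ|=50 (20 ε).
min D↑ (4 st, q0=0, F={2}): 0:s→1,j→2,e→2 1:s→3,j→2,e→2 2:s→2,j→2,e→2 3:s→2,j→2,e→2 (ε-aug+det+¬).
'j': |S_i|=[10, 2] end={s20,s5} ∉↓L; 1/1 del acc.
'e': run [10, 3] end={s18,s20,s5} ∉↓L; 1/1 deletions ∈↓L.
'sss': N↓-sim [10, 8, 6, 2] end={s20,s5} ∉↓L; 3/3 del acc.
3 minimals (antichain).

min(Σ*\↓L) = [j, e, sss].


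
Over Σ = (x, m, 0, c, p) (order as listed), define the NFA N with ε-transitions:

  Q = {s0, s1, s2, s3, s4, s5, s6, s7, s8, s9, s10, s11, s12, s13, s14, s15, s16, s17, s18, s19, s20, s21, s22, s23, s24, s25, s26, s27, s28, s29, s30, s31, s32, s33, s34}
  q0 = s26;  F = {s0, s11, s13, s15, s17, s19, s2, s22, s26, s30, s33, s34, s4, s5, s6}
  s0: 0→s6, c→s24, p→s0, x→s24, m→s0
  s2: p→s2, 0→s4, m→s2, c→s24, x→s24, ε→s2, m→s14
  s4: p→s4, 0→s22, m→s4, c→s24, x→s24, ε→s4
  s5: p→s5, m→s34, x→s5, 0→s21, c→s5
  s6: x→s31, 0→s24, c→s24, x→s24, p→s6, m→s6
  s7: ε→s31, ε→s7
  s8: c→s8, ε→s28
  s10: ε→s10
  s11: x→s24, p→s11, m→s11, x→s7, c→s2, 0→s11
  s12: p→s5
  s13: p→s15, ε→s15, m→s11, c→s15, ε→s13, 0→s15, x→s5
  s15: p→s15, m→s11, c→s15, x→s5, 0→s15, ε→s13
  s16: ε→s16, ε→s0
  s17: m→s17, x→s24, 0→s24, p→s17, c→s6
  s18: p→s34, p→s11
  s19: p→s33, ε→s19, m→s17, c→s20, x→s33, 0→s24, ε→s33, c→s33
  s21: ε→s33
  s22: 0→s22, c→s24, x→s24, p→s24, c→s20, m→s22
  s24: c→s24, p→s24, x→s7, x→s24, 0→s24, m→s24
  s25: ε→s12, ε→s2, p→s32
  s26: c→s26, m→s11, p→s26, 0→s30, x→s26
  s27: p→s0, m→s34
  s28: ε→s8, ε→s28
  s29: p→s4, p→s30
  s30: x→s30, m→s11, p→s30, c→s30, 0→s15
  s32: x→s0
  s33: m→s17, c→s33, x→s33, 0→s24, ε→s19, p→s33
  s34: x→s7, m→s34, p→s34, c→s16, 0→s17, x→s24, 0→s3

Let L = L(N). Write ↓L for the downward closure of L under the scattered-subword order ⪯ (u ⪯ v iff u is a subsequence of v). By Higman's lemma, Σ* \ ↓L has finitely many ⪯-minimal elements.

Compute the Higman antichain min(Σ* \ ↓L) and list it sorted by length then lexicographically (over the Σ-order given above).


|Q|=35, |F|=15, |δ|=117 (19 ε).
min D↑ (14 st, q0=0, F={3}): 0:x→0,m→1,0→2,c→0,p→0 1:x→3,m→1,0→1,c→4,p→1 2:x→2,m→1,0→5,c→2,p→2 3:x→3,m→3,0→3,c→3,p→3 4:x→3,m→4,0→6,c→3,p→4 5:x→7,m→1,0→5,c→5,p→5 6:x→3,m→6,0→8,c→3,p→6 7:x→7,m→9,0→10,c→7,p→7 8:x→3,m→8,0→8,c→3,p→3 9:x→3,m→9,0→11,c→12,p→9 10:x→10,m→11,0→3,c→10,p→10 11:x→3,m→11,0→3,c→13,p→11 12:x→3,m→12,0→13,c→3,p→12 13:x→3,m→13,0→3,c→3,p→13 (ε-aug+det+¬).
'mx': N↓-sim [23, 15, 3] end={s24,s31,s7} rej; 2/2 deletions ∈↓L.
'mcc': |S_i|=[23, 15, 11, 4] end={s20,s24,s31,s7} ∉↓L; 3/3 single-dels accept.
'mc00p': run [23, 15, 11, 7, 5, 3] end={s24,s31,s7} — reject; 5/5 deletions ∈↓L.
'00x00': |S_i|=[23, 22, 21, 14, 10, 3] end={s24,s31,s7} ∉↓L; 5/5 deletions ∈↓L.
4 words, ⪯-incomp.

A = [mx, mcc, mc00p, 00x00].


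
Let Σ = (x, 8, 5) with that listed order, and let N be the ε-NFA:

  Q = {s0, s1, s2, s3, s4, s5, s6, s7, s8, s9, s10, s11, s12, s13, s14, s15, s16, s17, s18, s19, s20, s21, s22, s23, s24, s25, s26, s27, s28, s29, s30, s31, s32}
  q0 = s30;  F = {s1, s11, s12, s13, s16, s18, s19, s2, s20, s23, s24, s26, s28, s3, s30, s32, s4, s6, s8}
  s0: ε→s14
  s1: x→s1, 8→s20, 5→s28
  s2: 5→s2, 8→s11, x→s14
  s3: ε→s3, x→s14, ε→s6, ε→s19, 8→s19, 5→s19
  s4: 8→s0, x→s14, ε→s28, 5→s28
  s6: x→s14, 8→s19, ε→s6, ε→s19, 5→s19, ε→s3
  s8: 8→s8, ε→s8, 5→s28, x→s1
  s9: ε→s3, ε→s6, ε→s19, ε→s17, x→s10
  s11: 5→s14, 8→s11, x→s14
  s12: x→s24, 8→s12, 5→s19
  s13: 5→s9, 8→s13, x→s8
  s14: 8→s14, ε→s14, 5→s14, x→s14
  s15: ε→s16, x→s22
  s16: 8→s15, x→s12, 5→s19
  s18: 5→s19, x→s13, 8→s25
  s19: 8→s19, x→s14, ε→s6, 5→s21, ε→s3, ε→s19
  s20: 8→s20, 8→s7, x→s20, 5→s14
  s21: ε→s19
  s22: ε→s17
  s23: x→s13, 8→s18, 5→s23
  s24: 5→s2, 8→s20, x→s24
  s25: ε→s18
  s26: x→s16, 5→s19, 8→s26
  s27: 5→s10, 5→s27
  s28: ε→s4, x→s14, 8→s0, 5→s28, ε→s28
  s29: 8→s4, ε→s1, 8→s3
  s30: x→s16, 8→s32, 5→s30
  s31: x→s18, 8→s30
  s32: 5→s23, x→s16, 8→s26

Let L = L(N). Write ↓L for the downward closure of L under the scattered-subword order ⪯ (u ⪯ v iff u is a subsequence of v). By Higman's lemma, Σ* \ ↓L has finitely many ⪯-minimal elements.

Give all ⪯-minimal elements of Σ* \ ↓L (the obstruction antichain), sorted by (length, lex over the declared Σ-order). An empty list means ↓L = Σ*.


min(Σ*\↓L) = [x5x, 885x, xxx85, 85xx58].

|Q|=33, |F|=19, |δ|=93 (24 ε).
min D↑ (17 st, q0=0, F={8}): 0:x→1,8→2,5→0 1:x→3,8→1,5→4 2:x→1,8→5,5→6 3:x→7,8→3,5→4 4:x→8,8→4,5→4 5:x→1,8→5,5→4 6:x→9,8→10,5→6 7:x→7,8→11,5→12 8:x→8,8→8,5→8 9:x→13,8→9,5→4 10:x→9,8→10,5→4 11:x→11,8→11,5→8 12:x→8,8→14,5→12 13:x→15,8→13,5→16 14:x→8,8→14,5→8 15:x→15,8→11,5→16 16:x→8,8→8,5→16.
'x5x': |S_i|=[29, 23, 13, 2] end={s10,s14} — reject; 3/3 deletions ∈↓L.
'885x': |S_i|=[29, 28, 26, 13, 2] end={s10,s14} — reject; 4/4 del acc.
'xxx85': N↓-sim [29, 23, 19, 10, 5, 1] end={s14} rej; 5/5 deletions ∈↓L.
'85xx58': N↓-sim [29, 28, 21, 16, 9, 4, 2] end={s0,s14} — reject; 6/6 single-dels accept.
4 words, ⪯-incomp.


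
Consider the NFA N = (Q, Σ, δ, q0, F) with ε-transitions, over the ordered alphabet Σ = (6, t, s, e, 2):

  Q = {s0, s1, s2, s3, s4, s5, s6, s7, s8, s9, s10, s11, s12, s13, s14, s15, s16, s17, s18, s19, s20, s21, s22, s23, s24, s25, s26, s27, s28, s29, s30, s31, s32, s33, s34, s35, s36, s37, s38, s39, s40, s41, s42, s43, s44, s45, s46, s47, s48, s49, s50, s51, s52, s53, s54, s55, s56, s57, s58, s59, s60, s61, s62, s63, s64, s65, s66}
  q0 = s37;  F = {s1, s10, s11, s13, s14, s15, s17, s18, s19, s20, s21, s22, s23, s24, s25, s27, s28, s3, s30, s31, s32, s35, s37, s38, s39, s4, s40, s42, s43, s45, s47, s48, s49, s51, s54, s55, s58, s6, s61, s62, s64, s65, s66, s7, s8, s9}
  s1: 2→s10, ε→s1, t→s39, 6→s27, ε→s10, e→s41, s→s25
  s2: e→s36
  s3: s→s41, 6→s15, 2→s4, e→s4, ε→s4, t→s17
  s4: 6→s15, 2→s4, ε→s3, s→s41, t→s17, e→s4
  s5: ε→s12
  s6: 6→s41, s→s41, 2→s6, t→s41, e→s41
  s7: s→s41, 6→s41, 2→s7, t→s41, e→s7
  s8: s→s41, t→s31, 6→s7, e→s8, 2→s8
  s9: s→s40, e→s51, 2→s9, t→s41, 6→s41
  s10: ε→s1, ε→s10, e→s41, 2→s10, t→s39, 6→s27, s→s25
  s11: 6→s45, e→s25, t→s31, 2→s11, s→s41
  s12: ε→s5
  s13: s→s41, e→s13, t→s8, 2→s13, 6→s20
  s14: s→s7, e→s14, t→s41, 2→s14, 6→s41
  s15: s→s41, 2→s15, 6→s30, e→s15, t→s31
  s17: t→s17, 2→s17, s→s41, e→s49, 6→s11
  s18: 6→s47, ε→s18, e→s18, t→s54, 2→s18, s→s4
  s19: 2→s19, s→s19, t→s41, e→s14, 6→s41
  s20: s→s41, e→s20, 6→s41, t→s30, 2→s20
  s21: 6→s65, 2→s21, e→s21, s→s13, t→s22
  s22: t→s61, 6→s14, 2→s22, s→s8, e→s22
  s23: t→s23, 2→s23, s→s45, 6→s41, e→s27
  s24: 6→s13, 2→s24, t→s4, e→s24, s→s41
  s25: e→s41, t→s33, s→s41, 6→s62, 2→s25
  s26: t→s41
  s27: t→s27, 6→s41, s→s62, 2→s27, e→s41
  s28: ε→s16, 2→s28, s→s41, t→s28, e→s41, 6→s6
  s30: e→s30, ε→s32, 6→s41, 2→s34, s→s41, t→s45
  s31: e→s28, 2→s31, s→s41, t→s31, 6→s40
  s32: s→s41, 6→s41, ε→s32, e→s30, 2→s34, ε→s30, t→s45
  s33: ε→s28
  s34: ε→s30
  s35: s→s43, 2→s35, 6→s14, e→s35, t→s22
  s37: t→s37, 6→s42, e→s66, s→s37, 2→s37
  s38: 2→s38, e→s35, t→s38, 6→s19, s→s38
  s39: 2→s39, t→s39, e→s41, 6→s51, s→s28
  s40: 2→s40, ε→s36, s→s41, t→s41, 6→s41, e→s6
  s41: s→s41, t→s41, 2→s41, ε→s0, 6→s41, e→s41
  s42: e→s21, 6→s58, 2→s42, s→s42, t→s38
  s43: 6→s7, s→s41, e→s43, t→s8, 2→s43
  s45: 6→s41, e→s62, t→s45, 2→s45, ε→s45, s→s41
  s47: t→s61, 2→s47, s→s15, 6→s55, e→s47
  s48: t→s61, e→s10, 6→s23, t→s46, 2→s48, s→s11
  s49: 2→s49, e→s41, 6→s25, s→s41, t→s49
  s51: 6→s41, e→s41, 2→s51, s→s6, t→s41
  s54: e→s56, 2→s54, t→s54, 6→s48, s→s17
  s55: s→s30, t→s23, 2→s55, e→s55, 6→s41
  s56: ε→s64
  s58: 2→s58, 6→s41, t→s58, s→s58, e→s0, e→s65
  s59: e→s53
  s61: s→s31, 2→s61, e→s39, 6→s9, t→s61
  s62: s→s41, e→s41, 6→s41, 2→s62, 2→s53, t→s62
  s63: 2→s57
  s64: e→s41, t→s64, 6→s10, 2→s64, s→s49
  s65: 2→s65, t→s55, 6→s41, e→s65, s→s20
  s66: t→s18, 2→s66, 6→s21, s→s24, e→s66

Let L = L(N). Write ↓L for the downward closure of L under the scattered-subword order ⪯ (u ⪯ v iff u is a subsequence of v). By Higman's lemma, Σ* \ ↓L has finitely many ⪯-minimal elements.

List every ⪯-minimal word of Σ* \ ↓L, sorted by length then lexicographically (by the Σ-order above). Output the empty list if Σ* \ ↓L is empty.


|Q|=67, |F|=46, |δ|=261 (19 ε).
min D↑ (44 st, q0=0, F={8}): 0:6→1,t→0,s→0,e→2,2→0 1:6→3,t→4,s→1,e→5,2→1 2:6→5,t→6,s→7,e→2,2→2 3:6→8,t→3,s→3,e→9,2→3 4:6→10,t→4,s→4,e→11,2→4 5:6→9,t→12,s→13,e→5,2→5 6:6→14,t→15,s→16,e→6,2→6 7:6→13,t→16,s→8,e→7,2→7 8:6→8,t→8,s→8,e→8,2→8 9:6→8,t→17,s→18,e→9,2→9 10:6→8,t→8,s→10,e→19,2→10 11:6→19,t→12,s→20,e→11,2→11 12:6→19,t→21,s→22,e→12,2→12 13:6→18,t→22,s→8,e→13,2→13 14:6→17,t→21,s→23,e→14,2→14 15:6→24,t→15,s→25,e→26,2→15 16:6→23,t→25,s→8,e→16,2→16 17:6→8,t→27,s→28,e→17,2→17 18:6→8,t→28,s→8,e→18,2→18 19:6→8,t→8,s→29,e→19,2→19 20:6→29,t→22,s→8,e→20,2→20 21:6→30,t→21,s→31,e→32,2→21 22:6→29,t→31,s→8,e→22,2→22 23:6→28,t→31,s→8,e→23,2→23 24:6→27,t→21,s→33,e→34,2→24 25:6→33,t→25,s→8,e→35,2→25 26:6→34,t→26,s→35,e→8,2→26 27:6→8,t→27,s→36,e→37,2→27 28:6→8,t→36,s→8,e→28,2→28 29:6→8,t→8,s→8,e→29,2→29 30:6→8,t→8,s→38,e→39,2→30 31:6→38,t→31,s→8,e→40,2→31 32:6→39,t→32,s→40,e→8,2→32 33:6→36,t→31,s→8,e→41,2→33 34:6→37,t→32,s→41,e→8,2→34 35:6→41,t→35,s→8,e→8,2→35 36:6→8,t→36,s→8,e→42,2→36 37:6→8,t→37,s→42,e→8,2→37 38:6→8,t→8,s→8,e→43,2→38 39:6→8,t→8,s→43,e→8,2→39 40:6→43,t→40,s→8,e→8,2→40 41:6→42,t→40,s→8,e→8,2→41 42:6→8,t→42,s→8,e→8,2→42 43:6→8,t→8,s→8,e→8,2→43.
'666': run [55, 44, 22, 2] end={s0,s41} rej; 3/3 del acc.
'ess': run [55, 50, 28, 2] end={s0,s41} rej; 3/3 deletions ∈↓L.
'6t6t': run [55, 44, 34, 10, 2] end={s0,s41} rej; 4/4 deletions ∈↓L.
'ettee': N↓-sim [55, 50, 42, 29, 17, 2] end={s0,s41} — reject; 5/5 single-dels accept.
4 minimals (antichain).

min(Σ*\↓L) = [666, ess, 6t6t, ettee].


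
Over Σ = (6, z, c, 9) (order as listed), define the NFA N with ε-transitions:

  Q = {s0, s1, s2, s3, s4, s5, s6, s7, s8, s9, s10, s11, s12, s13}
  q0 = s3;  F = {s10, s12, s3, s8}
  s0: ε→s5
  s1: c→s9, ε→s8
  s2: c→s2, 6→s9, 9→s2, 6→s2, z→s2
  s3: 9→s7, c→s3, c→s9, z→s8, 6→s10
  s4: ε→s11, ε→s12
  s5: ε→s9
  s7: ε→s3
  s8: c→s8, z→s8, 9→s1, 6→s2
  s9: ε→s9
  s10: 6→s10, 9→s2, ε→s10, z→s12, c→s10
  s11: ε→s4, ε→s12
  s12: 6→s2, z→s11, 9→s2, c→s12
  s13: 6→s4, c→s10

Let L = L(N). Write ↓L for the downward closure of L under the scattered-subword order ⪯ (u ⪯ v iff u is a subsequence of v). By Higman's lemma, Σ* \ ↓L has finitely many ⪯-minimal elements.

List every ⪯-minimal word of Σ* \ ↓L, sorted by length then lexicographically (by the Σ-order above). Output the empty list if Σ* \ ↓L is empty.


|Q|=14, |F|=4, |δ|=35 (10 ε).
min D↑ (5 st, q0=0, F={4}): 0:6→1,z→2,c→0,9→0 1:6→1,z→3,c→1,9→4 2:6→4,z→2,c→2,9→2 3:6→4,z→3,c→3,9→4 4:6→4,z→4,c→4,9→4 (ε-aug+det+¬).
'69': |S_i|=[10, 6, 2] end={s2,s9} — reject; 2/2 del acc.
'z6': run [10, 7, 2] end={s2,s9} rej; 2/2 deletions ∈↓L.
2 obstructions.

A = [69, z6].


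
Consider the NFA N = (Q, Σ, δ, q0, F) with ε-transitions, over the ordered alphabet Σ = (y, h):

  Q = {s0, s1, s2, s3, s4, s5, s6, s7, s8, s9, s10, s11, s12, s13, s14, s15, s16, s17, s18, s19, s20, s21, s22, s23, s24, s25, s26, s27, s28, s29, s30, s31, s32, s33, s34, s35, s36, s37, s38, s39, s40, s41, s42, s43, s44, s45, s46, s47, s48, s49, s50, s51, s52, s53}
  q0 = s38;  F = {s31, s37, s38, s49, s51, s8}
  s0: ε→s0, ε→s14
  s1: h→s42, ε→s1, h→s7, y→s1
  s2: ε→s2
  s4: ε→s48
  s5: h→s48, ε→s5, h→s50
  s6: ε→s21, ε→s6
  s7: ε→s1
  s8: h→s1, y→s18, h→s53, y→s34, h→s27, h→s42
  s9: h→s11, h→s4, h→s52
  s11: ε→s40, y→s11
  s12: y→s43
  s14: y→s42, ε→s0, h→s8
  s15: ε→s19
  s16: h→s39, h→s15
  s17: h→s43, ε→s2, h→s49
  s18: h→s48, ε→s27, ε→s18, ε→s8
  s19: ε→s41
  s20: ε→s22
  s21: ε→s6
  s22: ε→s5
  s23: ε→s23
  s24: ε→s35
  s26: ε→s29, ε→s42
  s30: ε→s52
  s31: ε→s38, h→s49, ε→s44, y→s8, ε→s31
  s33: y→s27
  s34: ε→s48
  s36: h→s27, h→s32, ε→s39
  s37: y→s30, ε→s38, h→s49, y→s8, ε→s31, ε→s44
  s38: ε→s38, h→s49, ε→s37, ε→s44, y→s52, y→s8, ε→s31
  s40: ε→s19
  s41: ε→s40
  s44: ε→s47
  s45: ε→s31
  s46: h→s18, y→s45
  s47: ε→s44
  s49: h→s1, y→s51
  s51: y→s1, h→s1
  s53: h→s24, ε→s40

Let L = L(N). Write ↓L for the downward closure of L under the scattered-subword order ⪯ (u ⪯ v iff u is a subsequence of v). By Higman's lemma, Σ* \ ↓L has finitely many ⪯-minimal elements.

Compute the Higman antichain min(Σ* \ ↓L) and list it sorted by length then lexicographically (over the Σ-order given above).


|Q|=54, |F|=6, |δ|=84 (43 ε).
min D↑ (5 st, q0=0, F={3}): 0:y→1,h→2 1:y→1,h→3 2:y→4,h→3 3:y→3,h→3 4:y→3,h→3 [Hopcroft].
'yh': |S_i|=[23, 17, 11] end={s1,s19,s24,s27,s35,s40,s41,s42,s48,s53,s7} rej; 2/2 del acc.
'hh': |S_i|=[23, 13, 5] end={s1,s24,s35,s42,s7} ∉↓L; 2/2 del acc.
'hyy': |S_i|=[23, 13, 4, 3] end={s1,s42,s7} rej; 3/3 single-dels accept.
3 words, ⪯-incomp.

A = [yh, hh, hyy].


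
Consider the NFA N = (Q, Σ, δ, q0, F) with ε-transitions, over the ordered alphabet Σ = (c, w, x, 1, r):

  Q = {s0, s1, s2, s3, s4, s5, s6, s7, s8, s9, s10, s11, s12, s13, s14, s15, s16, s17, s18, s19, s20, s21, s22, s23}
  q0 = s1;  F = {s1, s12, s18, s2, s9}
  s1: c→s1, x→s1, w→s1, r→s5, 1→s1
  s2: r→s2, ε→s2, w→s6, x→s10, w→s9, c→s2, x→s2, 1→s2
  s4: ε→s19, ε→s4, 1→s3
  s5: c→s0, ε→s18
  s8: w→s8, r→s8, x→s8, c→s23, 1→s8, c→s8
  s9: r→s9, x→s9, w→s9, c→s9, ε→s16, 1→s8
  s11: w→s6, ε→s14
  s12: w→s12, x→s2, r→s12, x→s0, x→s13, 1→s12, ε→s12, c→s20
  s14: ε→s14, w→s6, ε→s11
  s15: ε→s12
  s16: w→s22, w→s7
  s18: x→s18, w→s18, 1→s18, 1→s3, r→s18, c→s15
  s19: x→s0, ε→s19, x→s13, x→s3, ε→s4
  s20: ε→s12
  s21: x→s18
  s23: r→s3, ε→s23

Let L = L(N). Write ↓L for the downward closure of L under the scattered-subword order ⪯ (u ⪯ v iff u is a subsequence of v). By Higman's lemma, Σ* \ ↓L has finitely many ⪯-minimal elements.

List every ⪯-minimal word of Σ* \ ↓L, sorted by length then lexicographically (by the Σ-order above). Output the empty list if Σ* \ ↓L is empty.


A = [rcxw1].

|Q|=24, |F|=5, |δ|=61 (14 ε).
min D↑ (6 st, q0=0, F={5}): 0:c→0,w→0,x→0,1→0,r→1 1:c→2,w→1,x→1,1→1,r→1 2:c→2,w→2,x→3,1→2,r→2 3:c→3,w→4,x→3,1→3,r→3 4:c→4,w→4,x→4,1→5,r→4 5:c→5,w→5,x→5,1→5,r→5 (ε-aug+det+¬).
'rcxw1': N↓-sim [18, 17, 15, 12, 8, 3] end={s23,s3,s8} — reject; 5/5 deletions ∈↓L.
1 words, ⪯-incomp.


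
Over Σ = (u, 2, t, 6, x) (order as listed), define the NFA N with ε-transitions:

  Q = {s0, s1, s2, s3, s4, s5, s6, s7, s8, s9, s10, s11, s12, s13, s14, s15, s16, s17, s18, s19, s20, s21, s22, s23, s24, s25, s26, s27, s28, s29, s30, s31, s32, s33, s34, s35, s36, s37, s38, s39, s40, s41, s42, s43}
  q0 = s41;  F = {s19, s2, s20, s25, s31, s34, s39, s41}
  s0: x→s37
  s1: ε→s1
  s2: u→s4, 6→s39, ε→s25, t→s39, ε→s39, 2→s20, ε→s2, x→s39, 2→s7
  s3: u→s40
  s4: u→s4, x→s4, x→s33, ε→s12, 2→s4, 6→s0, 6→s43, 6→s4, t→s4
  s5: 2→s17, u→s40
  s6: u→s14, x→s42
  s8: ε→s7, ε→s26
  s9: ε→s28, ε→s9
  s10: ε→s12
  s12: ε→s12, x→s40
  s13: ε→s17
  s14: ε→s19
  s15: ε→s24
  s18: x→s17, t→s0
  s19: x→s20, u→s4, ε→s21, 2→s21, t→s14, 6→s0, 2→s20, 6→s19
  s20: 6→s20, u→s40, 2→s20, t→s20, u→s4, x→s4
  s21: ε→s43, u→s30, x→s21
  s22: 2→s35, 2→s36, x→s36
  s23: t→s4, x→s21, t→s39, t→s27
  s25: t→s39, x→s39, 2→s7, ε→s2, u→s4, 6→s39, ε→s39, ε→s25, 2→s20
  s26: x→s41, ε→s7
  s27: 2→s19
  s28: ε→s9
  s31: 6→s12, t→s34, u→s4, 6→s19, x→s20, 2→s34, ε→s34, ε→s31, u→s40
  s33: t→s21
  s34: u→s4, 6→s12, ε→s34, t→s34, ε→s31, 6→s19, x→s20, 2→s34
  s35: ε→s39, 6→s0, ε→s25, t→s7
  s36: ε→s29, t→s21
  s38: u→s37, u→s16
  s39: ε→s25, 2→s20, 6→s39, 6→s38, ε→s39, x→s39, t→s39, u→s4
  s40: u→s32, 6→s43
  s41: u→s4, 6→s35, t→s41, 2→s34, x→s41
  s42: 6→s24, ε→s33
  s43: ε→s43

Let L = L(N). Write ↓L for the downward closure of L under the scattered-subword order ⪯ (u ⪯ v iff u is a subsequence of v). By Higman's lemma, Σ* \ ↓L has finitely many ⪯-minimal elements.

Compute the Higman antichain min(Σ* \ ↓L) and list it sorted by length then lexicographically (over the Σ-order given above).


min(Σ*\↓L) = [u, 2xx, 62x].

|Q|=44, |F|=8, |δ|=118 (32 ε).
min D↑ (6 st, q0=0, F={1}): 0:u→1,2→2,t→0,6→3,x→0 1:u→1,2→1,t→1,6→1,x→1 2:u→1,2→2,t→2,6→4,x→5 3:u→1,2→5,t→3,6→3,x→3 4:u→1,2→5,t→4,6→4,x→5 5:u→1,2→5,t→5,6→5,x→1.
'u': N↓-sim [23, 11] end={s0,s12,s16,s21,s30,s32,s33,s37,s4,s40,s43} rej; 1/1 single-dels accept.
'2xx': |S_i|=[23, 16, 11, 10] end={s0,s12,s21,s30,s32,s33,s37,s4,s40,s43} — reject; 3/3 deletions ∈↓L.
'62x': run [23, 20, 12, 10] end={s0,s12,s21,s30,s32,s33,s37,s4,s40,s43} rej; 3/3 deletions ∈↓L.
3 words, ⪯-incomp.


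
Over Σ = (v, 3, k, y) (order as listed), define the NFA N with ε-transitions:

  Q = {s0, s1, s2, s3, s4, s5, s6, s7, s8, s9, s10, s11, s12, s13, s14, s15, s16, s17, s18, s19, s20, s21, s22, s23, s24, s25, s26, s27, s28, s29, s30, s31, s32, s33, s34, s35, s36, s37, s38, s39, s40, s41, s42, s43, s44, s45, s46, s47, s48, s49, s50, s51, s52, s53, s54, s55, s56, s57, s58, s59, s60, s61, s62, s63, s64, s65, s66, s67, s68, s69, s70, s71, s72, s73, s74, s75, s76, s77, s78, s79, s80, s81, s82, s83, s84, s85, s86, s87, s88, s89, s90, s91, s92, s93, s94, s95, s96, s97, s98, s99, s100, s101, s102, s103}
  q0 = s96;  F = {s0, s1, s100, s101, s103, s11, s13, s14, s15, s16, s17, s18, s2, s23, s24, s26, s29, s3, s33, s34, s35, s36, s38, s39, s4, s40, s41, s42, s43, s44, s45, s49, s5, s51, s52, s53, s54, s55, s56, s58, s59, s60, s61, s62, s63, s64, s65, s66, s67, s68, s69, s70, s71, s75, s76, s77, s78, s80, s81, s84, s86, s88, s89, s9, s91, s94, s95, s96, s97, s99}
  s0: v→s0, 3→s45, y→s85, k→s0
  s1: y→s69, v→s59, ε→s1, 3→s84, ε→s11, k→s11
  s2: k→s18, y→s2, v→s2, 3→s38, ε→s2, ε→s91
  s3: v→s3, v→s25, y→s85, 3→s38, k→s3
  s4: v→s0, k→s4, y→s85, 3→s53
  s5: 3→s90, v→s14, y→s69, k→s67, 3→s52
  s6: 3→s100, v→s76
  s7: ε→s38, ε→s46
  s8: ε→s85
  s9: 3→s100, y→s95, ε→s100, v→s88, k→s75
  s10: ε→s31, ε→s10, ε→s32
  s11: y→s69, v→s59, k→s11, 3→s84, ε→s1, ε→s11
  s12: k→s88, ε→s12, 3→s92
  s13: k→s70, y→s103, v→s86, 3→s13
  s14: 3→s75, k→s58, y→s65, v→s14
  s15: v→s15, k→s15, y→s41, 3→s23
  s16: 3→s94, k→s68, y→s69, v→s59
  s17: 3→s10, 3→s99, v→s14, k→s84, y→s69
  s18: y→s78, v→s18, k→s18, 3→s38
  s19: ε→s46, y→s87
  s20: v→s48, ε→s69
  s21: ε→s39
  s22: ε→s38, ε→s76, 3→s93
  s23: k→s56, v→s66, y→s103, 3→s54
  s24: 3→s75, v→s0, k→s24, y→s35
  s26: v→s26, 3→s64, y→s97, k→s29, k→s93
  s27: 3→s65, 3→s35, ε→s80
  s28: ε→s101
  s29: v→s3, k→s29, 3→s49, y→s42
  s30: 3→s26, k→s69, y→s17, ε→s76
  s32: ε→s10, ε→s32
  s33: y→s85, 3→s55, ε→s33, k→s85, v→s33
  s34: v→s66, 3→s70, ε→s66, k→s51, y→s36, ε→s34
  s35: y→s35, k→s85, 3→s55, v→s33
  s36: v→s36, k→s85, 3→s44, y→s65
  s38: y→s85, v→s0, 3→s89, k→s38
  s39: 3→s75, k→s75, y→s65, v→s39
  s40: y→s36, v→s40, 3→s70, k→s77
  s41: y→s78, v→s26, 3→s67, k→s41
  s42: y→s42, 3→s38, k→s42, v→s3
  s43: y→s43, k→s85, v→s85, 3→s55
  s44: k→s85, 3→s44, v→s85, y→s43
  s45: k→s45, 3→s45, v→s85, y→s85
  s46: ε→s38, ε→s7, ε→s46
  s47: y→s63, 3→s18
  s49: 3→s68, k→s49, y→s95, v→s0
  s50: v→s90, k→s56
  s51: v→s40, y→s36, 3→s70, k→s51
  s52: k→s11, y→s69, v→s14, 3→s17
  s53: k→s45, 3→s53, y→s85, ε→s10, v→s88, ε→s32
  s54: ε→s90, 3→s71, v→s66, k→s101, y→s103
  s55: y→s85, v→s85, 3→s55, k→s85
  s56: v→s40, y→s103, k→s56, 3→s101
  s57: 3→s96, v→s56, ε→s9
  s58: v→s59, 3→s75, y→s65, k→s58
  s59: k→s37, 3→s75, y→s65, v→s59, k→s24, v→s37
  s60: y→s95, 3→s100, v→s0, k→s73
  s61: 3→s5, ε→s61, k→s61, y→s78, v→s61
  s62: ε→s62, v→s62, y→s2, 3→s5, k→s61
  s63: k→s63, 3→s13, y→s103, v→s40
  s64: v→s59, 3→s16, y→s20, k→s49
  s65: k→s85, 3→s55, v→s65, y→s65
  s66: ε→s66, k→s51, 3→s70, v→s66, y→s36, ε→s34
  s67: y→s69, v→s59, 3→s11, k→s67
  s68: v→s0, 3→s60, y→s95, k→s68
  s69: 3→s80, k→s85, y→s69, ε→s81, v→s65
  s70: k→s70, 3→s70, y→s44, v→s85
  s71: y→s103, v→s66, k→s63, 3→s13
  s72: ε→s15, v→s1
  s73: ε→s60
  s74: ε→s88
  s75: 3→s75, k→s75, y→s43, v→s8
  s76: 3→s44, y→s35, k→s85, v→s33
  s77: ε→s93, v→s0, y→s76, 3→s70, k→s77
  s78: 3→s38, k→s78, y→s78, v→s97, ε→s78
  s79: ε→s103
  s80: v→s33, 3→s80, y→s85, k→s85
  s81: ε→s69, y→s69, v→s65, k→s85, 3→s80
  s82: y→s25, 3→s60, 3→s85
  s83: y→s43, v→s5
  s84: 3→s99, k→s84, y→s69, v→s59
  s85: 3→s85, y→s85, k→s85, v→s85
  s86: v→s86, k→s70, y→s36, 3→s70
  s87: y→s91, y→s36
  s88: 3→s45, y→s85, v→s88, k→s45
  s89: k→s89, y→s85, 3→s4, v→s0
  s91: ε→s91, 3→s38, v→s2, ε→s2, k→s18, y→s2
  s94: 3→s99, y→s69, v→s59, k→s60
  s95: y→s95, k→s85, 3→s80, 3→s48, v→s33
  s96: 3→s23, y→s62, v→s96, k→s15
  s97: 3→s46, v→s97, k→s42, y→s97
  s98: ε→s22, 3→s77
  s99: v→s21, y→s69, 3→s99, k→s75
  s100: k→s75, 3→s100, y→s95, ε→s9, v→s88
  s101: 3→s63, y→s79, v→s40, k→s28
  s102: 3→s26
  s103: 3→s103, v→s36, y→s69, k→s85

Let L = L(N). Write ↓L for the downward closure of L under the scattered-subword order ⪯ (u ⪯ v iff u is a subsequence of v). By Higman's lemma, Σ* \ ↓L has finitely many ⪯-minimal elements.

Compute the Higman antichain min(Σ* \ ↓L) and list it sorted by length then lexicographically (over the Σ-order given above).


|Q|=104, |F|=70, |δ|=369 (50 ε).
min D↑ (66 st, q0=0, F={18}): 0:v→0,3→1,k→2,y→3 1:v→4,3→5,k→6,y→7 2:v→2,3→1,k→2,y→8 3:v→3,3→9,k→10,y→11 4:v→4,3→12,k→13,y→14 5:v→4,3→15,k→16,y→7 6:v→17,3→16,k→6,y→7 7:v→14,3→7,k→18,y→19 8:v→20,3→21,k→8,y→22 9:v→23,3→24,k→21,y→19 10:v→10,3→9,k→10,y→22 11:v→11,3→25,k→26,y→11 12:v→18,3→12,k→12,y→27 13:v→17,3→12,k→13,y→14 14:v→14,3→27,k→18,y→28 15:v→4,3→29,k→30,y→7 16:v→17,3→30,k→16,y→7 17:v→17,3→12,k→31,y→14 18:v→18,3→18,k→18,y→18 19:v→28,3→32,k→18,y→19 20:v→20,3→33,k→34,y→35 21:v→36,3→37,k→21,y→19 22:v→35,3→25,k→22,y→22 23:v→23,3→38,k→39,y→28 24:v→23,3→40,k→37,y→19 25:v→41,3→42,k→25,y→18 26:v→26,3→25,k→26,y→22 27:v→18,3→27,k→18,y→43 28:v→28,3→44,k→18,y→28 29:v→45,3→29,k→12,y→7 30:v→17,3→29,k→30,y→7 31:v→41,3→12,k→31,y→46 32:v→47,3→32,k→18,y→18 33:v→36,3→48,k→49,y→19 34:v→50,3→49,k→34,y→51 35:v→35,3→25,k→51,y→35 36:v→36,3→38,k→52,y→28 37:v→36,3→53,k→37,y→19 38:v→18,3→38,k→38,y→43 39:v→36,3→38,k→39,y→28 40:v→23,3→54,k→53,y→19 41:v→41,3→55,k→41,y→18 42:v→41,3→56,k→42,y→18 43:v→18,3→44,k→18,y→43 44:v→18,3→44,k→18,y→18 45:v→45,3→12,k→12,y→14 46:v→47,3→27,k→18,y→57 47:v→47,3→44,k→18,y→18 48:v→36,3→58,k→59,y→19 49:v→41,3→59,k→49,y→60 50:v→50,3→25,k→50,y→18 51:v→50,3→25,k→51,y→51 52:v→41,3→38,k→52,y→57 53:v→36,3→54,k→53,y→19 54:v→61,3→54,k→38,y→19 55:v→18,3→55,k→55,y→18 56:v→41,3→62,k→56,y→18 57:v→47,3→44,k→18,y→57 58:v→36,3→54,k→63,y→19 59:v→41,3→63,k→59,y→60 60:v→47,3→32,k→18,y→60 61:v→61,3→38,k→38,y→28 62:v→64,3→62,k→55,y→18 63:v→41,3→65,k→63,y→60 64:v→64,3→55,k→55,y→18 65:v→64,3→65,k→38,y→60 (ε-aug+det+¬).
'3yk': run [87, 72, 17, 1] end={s85} — reject; 3/3 del acc.
'3v3v': run [87, 72, 30, 8, 2] end={s8,s85} rej; 4/4 single-dels accept.
'yy3y': |S_i|=[87, 70, 32, 17, 1] end={s85} ∉↓L; 4/4 single-dels accept.
'3333kv': |S_i|=[87, 72, 62, 51, 29, 8, 2] end={s8,s85} — reject; 6/6 deletions ∈↓L.
'3kvkvy': run [87, 72, 56, 24, 16, 6, 1] end={s85} ∉↓L; 6/6 single-dels accept.
'kyvkvy': N↓-sim [87, 83, 59, 50, 33, 16, 1] end={s85} rej; 6/6 deletions ∈↓L.
6 words, ⪯-incomp.

Antichain: [3yk, 3v3v, yy3y, 3333kv, 3kvkvy, kyvkvy].


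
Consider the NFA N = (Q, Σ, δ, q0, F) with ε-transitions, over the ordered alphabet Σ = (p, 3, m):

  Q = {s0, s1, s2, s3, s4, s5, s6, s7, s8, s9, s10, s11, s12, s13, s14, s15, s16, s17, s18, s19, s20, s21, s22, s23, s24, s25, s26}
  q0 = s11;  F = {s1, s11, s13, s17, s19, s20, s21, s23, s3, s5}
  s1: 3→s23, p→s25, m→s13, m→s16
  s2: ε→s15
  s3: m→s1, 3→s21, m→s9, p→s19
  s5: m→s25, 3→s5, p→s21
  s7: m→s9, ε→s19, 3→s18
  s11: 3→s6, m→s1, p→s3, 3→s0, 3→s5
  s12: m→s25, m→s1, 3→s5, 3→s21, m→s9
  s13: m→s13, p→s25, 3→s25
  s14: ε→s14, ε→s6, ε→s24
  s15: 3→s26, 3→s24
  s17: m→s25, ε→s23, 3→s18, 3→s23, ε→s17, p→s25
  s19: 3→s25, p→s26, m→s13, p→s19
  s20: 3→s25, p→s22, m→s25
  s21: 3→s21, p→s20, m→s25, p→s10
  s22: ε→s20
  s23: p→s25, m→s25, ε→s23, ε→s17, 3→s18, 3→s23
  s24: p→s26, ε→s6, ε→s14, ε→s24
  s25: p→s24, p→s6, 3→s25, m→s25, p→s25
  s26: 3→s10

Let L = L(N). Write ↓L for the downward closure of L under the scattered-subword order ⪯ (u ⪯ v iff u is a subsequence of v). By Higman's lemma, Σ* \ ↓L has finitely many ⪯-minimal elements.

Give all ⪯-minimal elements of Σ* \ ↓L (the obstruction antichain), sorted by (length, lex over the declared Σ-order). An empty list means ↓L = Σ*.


|Q|=27, |F|=10, |δ|=67 (13 ε).
min D↑ (10 st, q0=0, F={6}): 0:p→1,3→2,m→3 1:p→4,3→5,m→3 2:p→5,3→2,m→6 3:p→6,3→7,m→8 4:p→4,3→6,m→8 5:p→9,3→5,m→6 6:p→6,3→6,m→6 7:p→6,3→7,m→6 8:p→6,3→6,m→8 9:p→9,3→6,m→6 (ε-aug+det+¬).
'3m': |S_i|=[21, 14, 6] end={s10,s14,s24,s25,s26,s6} ∉↓L; 2/2 deletions ∈↓L.
'mp': N↓-sim [21, 13, 6] end={s10,s14,s24,s25,s26,s6} ∉↓L; 2/2 del acc.
'pp3': |S_i|=[21, 18, 10, 6] end={s10,s14,s24,s25,s26,s6} rej; 3/3 deletions ∈↓L.
'mm3': run [21, 13, 8, 6] end={s10,s14,s24,s25,s26,s6} — reject; 3/3 del acc.
4 obstructions.

min(Σ*\↓L) = [3m, mp, pp3, mm3].


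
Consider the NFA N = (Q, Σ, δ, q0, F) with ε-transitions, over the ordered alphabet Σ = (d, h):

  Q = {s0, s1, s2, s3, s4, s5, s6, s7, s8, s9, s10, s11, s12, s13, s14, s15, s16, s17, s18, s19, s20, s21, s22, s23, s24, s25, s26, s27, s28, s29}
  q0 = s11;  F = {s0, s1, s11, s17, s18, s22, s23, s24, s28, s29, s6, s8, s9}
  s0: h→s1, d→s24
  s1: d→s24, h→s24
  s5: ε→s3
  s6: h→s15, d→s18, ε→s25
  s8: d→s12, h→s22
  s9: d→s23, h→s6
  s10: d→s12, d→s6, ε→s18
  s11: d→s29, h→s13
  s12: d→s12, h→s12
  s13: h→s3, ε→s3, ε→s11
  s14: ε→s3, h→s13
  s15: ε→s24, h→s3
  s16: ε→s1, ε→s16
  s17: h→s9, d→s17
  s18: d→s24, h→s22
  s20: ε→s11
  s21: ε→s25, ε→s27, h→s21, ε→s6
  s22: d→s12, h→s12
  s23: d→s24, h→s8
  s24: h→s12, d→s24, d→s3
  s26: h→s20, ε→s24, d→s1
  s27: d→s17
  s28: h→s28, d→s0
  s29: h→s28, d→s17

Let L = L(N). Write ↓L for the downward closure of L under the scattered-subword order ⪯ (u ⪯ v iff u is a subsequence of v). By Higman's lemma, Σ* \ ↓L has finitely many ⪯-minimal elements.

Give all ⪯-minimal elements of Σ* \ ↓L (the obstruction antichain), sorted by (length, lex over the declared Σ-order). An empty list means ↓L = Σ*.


|Q|=30, |F|=13, |δ|=52 (14 ε).
min D↑ (14 st, q0=0, F={12}): 0:d→1,h→0 1:d→2,h→3 2:d→2,h→4 3:d→5,h→3 4:d→6,h→7 5:d→8,h→9 6:d→8,h→10 7:d→11,h→8 8:d→8,h→12 9:d→8,h→8 10:d→12,h→13 11:d→8,h→13 12:d→12,h→12 13:d→12,h→12.
'dhddh': N↓-sim [18, 16, 14, 9, 3, 1] end={s12} ∉↓L; 5/5 single-dels accept.
'ddhdhd': N↓-sim [18, 16, 14, 12, 7, 3, 1] end={s12} ∉↓L; 6/6 single-dels accept.
'ddhhhh': |S_i|=[18, 16, 14, 12, 9, 5, 2] end={s12,s3} ∉↓L; 6/6 single-dels accept.
'dhdhhh': N↓-sim [18, 16, 14, 9, 6, 4, 1] end={s12} ∉↓L; 6/6 del acc.
4 words, ⪯-incomp.

min(Σ*\↓L) = [dhddh, ddhdhd, ddhhhh, dhdhhh].


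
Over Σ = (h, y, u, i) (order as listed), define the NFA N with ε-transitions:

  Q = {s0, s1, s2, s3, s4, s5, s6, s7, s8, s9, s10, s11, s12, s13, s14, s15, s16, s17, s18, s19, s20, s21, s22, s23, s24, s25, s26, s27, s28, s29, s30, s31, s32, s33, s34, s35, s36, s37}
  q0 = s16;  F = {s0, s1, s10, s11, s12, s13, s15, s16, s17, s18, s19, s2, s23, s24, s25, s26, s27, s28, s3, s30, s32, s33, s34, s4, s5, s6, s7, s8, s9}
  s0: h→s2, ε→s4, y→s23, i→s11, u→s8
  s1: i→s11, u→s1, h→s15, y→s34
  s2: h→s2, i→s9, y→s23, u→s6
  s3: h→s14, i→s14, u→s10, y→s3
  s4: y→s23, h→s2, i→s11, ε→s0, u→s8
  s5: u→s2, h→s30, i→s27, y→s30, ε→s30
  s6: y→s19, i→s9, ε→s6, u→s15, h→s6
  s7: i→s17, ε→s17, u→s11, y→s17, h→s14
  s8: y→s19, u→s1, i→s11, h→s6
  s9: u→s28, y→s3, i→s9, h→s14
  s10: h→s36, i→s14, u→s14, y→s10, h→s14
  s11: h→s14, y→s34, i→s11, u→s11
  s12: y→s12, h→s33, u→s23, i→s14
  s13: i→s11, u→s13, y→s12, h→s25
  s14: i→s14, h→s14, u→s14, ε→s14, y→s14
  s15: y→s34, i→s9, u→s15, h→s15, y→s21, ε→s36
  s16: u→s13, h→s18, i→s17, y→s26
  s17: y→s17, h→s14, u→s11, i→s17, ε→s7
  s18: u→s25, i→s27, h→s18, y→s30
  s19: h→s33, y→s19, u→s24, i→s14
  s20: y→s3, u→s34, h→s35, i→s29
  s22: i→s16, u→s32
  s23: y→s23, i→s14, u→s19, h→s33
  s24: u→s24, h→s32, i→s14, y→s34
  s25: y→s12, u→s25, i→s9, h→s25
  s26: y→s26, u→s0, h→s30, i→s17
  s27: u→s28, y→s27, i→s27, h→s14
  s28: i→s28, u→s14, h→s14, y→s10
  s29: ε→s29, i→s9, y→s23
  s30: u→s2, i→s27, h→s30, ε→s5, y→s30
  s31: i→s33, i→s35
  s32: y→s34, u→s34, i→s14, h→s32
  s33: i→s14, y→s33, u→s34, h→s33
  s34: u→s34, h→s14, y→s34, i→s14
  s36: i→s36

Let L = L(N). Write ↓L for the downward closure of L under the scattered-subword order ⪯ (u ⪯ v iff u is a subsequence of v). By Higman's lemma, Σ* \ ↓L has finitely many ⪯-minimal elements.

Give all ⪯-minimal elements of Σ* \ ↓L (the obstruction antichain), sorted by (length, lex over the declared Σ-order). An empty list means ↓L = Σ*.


|Q|=38, |F|=29, |δ|=143 (10 ε).
min D↑ (27 st, q0=0, F={11}): 0:h→1,y→2,u→3,i→4 1:h→1,y→5,u→6,i→7 2:h→5,y→2,u→8,i→4 3:h→6,y→9,u→3,i→10 4:h→11,y→4,u→10,i→4 5:h→5,y→5,u→12,i→7 6:h→6,y→9,u→6,i→13 7:h→11,y→7,u→14,i→7 8:h→12,y→15,u→16,i→10 9:h→17,y→9,u→15,i→11 10:h→11,y→18,u→10,i→10 11:h→11,y→11,u→11,i→11 12:h→12,y→15,u→19,i→13 13:h→11,y→20,u→14,i→13 14:h→11,y→21,u→11,i→14 15:h→17,y→15,u→22,i→11 16:h→19,y→22,u→23,i→10 17:h→17,y→17,u→18,i→11 18:h→11,y→18,u→18,i→11 19:h→19,y→22,u→24,i→13 20:h→11,y→20,u→21,i→11 21:h→11,y→21,u→11,i→11 22:h→17,y→22,u→25,i→11 23:h→24,y→18,u→23,i→10 24:h→24,y→18,u→24,i→13 25:h→26,y→18,u→25,i→11 26:h→26,y→18,u→18,i→11.
'ih': N↓-sim [32, 11, 2] end={s14,s36} ∉↓L; 2/2 del acc.
'uyi': |S_i|=[32, 24, 12, 2] end={s14,s36} — reject; 3/3 single-dels accept.
'hiuu': run [32, 22, 7, 4, 1] end={s14} — reject; 4/4 del acc.
'uyhuh': |S_i|=[32, 24, 12, 5, 2, 1] end={s14} rej; 5/5 single-dels accept.
'yuuuyh': N↓-sim [32, 28, 21, 17, 13, 6, 2] end={s14,s36} rej; 6/6 deletions ∈↓L.
5 words, ⪯-incomp.

Antichain: [ih, uyi, hiuu, uyhuh, yuuuyh].


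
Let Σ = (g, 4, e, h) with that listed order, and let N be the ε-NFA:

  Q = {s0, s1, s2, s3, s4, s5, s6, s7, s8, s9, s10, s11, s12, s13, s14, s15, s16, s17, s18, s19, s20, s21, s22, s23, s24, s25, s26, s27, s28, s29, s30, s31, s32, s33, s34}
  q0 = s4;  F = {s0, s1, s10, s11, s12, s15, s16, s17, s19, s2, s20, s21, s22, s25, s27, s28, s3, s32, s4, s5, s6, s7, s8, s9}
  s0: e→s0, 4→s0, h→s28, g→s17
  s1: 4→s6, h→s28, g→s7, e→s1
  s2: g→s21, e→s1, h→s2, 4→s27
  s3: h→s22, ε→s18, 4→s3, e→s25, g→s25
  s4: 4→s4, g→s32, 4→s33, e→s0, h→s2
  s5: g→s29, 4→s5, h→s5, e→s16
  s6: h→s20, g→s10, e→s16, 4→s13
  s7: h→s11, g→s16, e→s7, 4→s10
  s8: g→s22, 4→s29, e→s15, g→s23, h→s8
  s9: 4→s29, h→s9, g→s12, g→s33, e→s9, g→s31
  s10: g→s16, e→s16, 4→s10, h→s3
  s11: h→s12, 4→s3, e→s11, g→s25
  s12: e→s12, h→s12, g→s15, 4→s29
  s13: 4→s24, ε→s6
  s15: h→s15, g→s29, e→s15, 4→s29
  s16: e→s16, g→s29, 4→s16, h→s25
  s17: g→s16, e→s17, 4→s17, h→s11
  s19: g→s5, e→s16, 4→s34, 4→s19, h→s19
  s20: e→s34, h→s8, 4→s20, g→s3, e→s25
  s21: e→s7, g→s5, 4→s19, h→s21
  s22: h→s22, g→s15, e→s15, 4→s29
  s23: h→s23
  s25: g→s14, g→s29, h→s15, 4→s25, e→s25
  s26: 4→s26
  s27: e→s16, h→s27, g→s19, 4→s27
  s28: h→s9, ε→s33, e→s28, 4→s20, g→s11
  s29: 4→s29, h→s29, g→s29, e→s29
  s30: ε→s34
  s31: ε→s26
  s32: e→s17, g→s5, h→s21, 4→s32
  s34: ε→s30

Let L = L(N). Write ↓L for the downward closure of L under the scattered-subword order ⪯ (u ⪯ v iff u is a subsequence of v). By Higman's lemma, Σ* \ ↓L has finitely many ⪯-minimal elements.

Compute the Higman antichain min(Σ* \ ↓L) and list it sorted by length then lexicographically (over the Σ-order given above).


Antichain: [ggg, ehh4, h4eg].

|Q|=35, |F|=24, |δ|=116 (6 ε).
min D↑ (25 st, q0=0, F={10}): 0:g→1,4→0,e→2,h→3 1:g→4,4→1,e→5,h→6 2:g→5,4→2,e→2,h→7 3:g→6,4→8,e→9,h→3 4:g→10,4→4,e→11,h→4 5:g→11,4→5,e→5,h→12 6:g→4,4→13,e→14,h→6 7:g→12,4→15,e→7,h→16 8:g→13,4→8,e→11,h→8 9:g→14,4→17,e→9,h→7 10:g→10,4→10,e→10,h→10 11:g→10,4→11,e→11,h→18 12:g→18,4→19,e→12,h→20 13:g→4,4→13,e→11,h→13 14:g→11,4→21,e→14,h→12 15:g→19,4→15,e→18,h→22 16:g→20,4→10,e→16,h→16 17:g→21,4→17,e→11,h→15 18:g→10,4→18,e→18,h→23 19:g→18,4→19,e→18,h→24 20:g→23,4→10,e→20,h→20 21:g→11,4→21,e→11,h→19 22:g→24,4→10,e→23,h→22 23:g→10,4→10,e→23,h→23 24:g→23,4→10,e→23,h→24 [Hopcroft].
'ggg': N↓-sim [35, 23, 6, 2] end={s14,s29} — reject; 3/3 del acc.
'ehh4': run [35, 28, 19, 10, 2] end={s26,s29} rej; 4/4 single-dels accept.
'h4eg': N↓-sim [35, 31, 21, 7, 2] end={s14,s29} ∉↓L; 4/4 del acc.
3 obstructions.
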